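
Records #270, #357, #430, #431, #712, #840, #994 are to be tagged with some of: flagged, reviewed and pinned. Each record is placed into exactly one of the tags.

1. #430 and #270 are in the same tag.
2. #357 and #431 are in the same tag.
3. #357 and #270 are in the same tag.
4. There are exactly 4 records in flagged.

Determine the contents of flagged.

flagged = {#270, #357, #430, #431}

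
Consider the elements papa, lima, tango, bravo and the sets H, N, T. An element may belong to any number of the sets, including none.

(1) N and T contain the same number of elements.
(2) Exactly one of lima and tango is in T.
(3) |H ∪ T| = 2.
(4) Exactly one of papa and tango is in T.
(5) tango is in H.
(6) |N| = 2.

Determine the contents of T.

T = {bravo, tango}

From (5): tango ∈ H.
Suppose papa ∈ T: no assignment then satisfies all the clues, so papa ∉ T.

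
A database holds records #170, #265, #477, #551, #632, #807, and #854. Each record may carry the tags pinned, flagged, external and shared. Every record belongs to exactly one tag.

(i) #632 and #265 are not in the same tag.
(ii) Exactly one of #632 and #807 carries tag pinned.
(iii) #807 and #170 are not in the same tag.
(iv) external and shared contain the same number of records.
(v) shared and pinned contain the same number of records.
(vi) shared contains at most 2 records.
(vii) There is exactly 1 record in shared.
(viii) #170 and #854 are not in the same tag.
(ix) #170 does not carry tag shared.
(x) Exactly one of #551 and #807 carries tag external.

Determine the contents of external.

external = {#807}

From (ix): #170 ∉ shared.
Suppose #170 ∈ external: no assignment then satisfies all the clues, so #170 ∉ external.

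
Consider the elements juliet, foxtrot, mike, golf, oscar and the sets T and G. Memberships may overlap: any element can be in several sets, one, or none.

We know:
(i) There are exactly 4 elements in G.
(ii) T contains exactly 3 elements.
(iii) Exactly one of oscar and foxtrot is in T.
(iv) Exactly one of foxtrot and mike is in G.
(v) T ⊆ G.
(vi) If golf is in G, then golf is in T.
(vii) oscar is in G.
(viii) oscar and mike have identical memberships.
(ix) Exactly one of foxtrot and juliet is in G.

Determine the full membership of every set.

T = {golf, mike, oscar}; G = {golf, juliet, mike, oscar}

From (vii): oscar ∈ G.
(viii): mike matches oscar: mike ∈ G.
(iv) (exactly one): foxtrot ∉ G.
(v) contrapositive: foxtrot ∉ T.
(ix) (exactly one): juliet ∈ G.
(i): only 4 candidates remain for G, so all are in.
(iii) (exactly one): oscar ∈ T.
(vi): golf ∈ T.
(viii): mike matches oscar: mike ∈ T.
(ii): T already has 3, so the rest are out.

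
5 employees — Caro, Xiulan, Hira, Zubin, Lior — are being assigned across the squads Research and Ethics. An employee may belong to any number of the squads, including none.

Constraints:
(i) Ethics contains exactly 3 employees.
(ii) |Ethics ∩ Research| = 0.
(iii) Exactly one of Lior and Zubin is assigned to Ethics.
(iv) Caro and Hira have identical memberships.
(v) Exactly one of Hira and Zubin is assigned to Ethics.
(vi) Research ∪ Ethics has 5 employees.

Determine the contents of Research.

Research = {Xiulan, Zubin}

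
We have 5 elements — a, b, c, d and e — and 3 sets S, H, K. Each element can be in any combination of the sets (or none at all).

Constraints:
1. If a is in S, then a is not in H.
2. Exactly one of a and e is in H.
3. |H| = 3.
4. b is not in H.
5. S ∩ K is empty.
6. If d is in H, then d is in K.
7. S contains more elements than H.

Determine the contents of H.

H = {c, d, e}

From (4): b ∉ H.
Suppose a ∈ H: no assignment then satisfies all the clues, so a ∉ H.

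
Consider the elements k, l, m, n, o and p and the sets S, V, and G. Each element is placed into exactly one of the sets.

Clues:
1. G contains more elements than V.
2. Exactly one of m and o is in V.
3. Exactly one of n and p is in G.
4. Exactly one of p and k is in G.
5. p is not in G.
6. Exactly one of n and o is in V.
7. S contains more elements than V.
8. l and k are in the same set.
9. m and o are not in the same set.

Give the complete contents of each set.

S = {m, p}; V = {o}; G = {k, l, n}

From (5): p ∉ G.
(3) (exactly one): n ∈ G.
(4) (exactly one): k ∈ G.
(6) (exactly one): o ∈ V.
(8): l matches k: l ∉ S.
(8): l matches k: l ∉ V.
(8): l matches k: l ∈ G.
(9): m ∉ V.
Suppose m ∉ S: no assignment then satisfies all the clues, so m ∈ S.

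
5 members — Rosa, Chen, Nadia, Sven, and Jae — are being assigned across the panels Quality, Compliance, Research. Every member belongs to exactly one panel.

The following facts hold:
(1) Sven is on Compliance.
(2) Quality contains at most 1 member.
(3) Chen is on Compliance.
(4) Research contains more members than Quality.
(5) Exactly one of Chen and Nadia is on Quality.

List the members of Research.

Research = {Jae, Rosa}

From (1): Sven ∈ Compliance.
From (3): Chen ∈ Compliance.
(5) (exactly one): Nadia ∈ Quality.
(2): Quality already has 1, so the rest are out.
Suppose Rosa ∉ Research: no assignment then satisfies all the clues, so Rosa ∈ Research.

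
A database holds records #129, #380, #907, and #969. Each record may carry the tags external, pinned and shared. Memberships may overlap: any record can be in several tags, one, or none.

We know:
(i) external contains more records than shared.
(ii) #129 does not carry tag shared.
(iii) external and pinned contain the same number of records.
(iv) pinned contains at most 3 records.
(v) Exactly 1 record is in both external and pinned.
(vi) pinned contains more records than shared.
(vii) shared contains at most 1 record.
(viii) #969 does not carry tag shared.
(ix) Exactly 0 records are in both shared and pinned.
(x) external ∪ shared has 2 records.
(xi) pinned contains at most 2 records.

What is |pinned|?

2

From (ii): #129 ∉ shared.
From (viii): #969 ∉ shared.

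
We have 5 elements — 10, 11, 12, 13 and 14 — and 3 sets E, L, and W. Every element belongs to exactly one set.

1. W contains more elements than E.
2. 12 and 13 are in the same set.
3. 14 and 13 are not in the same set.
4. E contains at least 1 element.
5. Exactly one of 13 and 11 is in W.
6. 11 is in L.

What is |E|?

1

From (6): 11 ∈ L.
(5) (exactly one): 13 ∈ W.
(2): 12 matches 13: 12 ∉ E.
(2): 12 matches 13: 12 ∉ L.
(2): 12 matches 13: 12 ∈ W.
(3): 14 ∉ W.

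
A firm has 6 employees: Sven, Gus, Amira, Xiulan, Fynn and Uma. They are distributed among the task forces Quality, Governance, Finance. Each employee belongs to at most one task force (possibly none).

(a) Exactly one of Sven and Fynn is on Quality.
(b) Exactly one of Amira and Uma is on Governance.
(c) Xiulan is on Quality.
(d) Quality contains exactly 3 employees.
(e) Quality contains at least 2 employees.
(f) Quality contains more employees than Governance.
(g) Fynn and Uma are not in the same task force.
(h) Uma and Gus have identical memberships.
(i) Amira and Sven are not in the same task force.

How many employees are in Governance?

2

From (c): Xiulan ∈ Quality.
Suppose Sven ∈ Quality: no assignment then satisfies all the clues, so Sven ∉ Quality.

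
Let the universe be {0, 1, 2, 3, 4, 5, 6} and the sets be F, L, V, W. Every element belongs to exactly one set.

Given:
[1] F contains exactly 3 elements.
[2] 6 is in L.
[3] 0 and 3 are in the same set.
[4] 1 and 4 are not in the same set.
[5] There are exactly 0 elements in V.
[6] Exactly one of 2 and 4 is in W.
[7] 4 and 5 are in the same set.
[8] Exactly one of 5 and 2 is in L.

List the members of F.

F = {0, 1, 3}

From (2): 6 ∈ L.
(5): V already has 0, so the rest are out.
Suppose 0 ∉ F: no assignment then satisfies all the clues, so 0 ∈ F.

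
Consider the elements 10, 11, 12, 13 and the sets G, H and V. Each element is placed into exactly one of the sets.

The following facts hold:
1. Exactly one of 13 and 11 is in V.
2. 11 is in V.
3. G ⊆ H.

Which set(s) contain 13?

13: H

From (2): 11 ∈ V.
(1) (exactly one): 13 ∉ V.
Suppose 13 ∈ G: no assignment then satisfies all the clues, so 13 ∉ G.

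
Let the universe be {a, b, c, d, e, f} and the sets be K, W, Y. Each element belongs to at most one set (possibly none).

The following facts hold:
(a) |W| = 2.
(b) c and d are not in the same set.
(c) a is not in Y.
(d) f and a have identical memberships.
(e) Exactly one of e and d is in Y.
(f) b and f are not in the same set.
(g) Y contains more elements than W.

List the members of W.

W = {a, f}

From (c): a ∉ Y.
(d): f matches a: f ∉ Y.
Suppose a ∉ W: no assignment then satisfies all the clues, so a ∈ W.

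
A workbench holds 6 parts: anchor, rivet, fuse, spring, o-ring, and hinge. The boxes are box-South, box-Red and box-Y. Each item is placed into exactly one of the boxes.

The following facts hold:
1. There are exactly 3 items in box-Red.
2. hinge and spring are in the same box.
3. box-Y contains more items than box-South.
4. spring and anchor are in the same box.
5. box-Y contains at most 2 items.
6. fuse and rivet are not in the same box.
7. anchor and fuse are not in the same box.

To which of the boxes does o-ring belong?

o-ring: box-Y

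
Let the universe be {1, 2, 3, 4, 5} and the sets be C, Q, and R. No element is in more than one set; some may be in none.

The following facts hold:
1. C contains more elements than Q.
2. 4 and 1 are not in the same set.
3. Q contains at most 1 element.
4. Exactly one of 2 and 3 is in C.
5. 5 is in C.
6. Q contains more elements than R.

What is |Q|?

From (5): 5 ∈ C.
Suppose 1 ∈ R: no assignment then satisfies all the clues, so 1 ∉ R.

1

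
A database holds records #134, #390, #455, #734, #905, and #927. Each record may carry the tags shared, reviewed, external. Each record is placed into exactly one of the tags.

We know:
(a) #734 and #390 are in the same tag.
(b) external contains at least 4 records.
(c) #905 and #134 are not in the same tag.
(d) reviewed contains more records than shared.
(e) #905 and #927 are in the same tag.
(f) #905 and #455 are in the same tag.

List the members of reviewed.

reviewed = {#134}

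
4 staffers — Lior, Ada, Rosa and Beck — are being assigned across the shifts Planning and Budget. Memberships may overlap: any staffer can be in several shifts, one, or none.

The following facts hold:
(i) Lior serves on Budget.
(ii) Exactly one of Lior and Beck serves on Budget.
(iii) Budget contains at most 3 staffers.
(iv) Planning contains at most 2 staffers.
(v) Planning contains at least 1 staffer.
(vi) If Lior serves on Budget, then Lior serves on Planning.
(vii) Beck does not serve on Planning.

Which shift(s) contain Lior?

From (i): Lior ∈ Budget.
From (vii): Beck ∉ Planning.
(ii) (exactly one): Beck ∉ Budget.
(vi): Lior ∈ Planning.

Lior: Budget, Planning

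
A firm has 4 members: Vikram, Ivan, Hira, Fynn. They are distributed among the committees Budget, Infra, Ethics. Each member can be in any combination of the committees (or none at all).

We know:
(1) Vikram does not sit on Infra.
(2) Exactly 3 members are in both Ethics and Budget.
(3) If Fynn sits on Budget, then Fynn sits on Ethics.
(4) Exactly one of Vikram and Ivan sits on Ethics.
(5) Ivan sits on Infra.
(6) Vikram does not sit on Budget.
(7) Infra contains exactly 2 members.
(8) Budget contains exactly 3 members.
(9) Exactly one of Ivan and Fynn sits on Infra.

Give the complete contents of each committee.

Budget = {Fynn, Hira, Ivan}; Infra = {Hira, Ivan}; Ethics = {Fynn, Hira, Ivan}

From (1): Vikram ∉ Infra.
From (5): Ivan ∈ Infra.
From (6): Vikram ∉ Budget.
(8): only 3 candidates remain for Budget, so all are in.
(9) (exactly one): Fynn ∉ Infra.
(3): Fynn ∈ Ethics.
(7): only 2 candidates remain for Infra, so all are in.
Suppose Vikram ∈ Ethics: no assignment then satisfies all the clues, so Vikram ∉ Ethics.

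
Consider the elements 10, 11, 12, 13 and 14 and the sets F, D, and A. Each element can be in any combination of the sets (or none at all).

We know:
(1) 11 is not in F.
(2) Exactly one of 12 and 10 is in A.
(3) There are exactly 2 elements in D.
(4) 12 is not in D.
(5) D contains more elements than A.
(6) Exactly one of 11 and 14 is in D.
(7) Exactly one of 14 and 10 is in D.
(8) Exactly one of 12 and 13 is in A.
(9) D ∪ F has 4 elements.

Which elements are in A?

A = {12}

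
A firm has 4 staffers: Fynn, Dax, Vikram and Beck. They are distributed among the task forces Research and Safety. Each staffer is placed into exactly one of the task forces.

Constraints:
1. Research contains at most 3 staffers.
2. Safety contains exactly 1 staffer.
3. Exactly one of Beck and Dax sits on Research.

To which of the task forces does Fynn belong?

Fynn: Research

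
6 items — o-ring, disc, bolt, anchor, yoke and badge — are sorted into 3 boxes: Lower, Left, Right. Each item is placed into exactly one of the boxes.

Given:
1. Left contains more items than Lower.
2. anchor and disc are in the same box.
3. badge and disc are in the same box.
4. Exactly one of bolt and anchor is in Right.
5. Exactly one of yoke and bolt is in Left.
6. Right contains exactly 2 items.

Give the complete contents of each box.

Lower = {}; Left = {anchor, badge, disc, yoke}; Right = {bolt, o-ring}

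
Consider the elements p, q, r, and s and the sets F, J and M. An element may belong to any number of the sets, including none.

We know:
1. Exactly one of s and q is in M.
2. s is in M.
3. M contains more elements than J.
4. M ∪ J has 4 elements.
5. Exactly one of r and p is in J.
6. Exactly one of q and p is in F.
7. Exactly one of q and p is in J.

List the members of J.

J = {q, r}

From (2): s ∈ M.
(1) (exactly one): q ∉ M.
Suppose p ∈ J: no assignment then satisfies all the clues, so p ∉ J.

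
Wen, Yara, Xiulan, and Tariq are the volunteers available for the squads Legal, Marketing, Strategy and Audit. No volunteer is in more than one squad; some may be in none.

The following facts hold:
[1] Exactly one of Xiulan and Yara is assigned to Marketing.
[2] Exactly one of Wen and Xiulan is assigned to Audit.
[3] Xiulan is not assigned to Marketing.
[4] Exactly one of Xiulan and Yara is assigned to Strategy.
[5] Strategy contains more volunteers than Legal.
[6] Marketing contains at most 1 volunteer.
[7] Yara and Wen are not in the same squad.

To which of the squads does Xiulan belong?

Xiulan: Strategy

From (3): Xiulan ∉ Marketing.
(1) (exactly one): Yara ∈ Marketing.
(4) (exactly one): Xiulan ∈ Strategy.
(6): Marketing already has 1, so the rest are out.
(2) (exactly one): Wen ∈ Audit.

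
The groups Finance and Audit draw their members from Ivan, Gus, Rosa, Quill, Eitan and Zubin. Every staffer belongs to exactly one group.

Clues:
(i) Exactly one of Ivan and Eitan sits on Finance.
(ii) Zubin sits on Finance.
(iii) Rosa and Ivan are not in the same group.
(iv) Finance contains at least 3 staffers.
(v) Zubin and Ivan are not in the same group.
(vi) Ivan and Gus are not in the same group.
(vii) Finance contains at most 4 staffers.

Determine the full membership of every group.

From (ii): Zubin ∈ Finance.
(v): Ivan ∉ Finance.
Only one group left: Ivan ∈ Audit.
(i) (exactly one): Eitan ∈ Finance.
(iii): Rosa ∉ Audit.
(vi): Gus ∉ Audit.
Only one group left: Gus ∈ Finance.
Only one group left: Rosa ∈ Finance.
(vii): Finance already has 4, so the rest are out.
Only one group left: Quill ∈ Audit.

Finance = {Eitan, Gus, Rosa, Zubin}; Audit = {Ivan, Quill}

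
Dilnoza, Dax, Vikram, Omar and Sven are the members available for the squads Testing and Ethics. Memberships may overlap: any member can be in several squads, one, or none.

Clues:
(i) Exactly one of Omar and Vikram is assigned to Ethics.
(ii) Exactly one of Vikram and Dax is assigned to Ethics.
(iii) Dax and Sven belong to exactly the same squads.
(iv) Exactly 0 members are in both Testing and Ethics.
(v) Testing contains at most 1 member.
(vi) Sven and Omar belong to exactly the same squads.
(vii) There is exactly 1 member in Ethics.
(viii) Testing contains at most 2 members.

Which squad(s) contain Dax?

Dax: none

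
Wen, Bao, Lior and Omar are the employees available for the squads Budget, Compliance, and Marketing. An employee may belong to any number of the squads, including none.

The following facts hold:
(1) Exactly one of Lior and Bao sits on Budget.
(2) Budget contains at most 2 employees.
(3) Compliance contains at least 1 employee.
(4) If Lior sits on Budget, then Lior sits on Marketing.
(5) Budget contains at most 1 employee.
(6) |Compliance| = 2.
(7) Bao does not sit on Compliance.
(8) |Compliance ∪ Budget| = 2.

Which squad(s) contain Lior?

Lior: Budget, Compliance, Marketing

From (7): Bao ∉ Compliance.
Suppose Lior ∉ Budget: no assignment then satisfies all the clues, so Lior ∈ Budget.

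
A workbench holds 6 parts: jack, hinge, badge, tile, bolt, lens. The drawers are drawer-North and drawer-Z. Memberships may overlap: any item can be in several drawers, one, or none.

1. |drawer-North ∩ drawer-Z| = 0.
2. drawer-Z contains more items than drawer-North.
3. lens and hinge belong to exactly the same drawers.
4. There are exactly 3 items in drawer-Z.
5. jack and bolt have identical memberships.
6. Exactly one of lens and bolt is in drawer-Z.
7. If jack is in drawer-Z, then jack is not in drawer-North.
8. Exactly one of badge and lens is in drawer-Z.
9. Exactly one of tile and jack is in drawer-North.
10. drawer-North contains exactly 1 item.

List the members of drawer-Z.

drawer-Z = {badge, bolt, jack}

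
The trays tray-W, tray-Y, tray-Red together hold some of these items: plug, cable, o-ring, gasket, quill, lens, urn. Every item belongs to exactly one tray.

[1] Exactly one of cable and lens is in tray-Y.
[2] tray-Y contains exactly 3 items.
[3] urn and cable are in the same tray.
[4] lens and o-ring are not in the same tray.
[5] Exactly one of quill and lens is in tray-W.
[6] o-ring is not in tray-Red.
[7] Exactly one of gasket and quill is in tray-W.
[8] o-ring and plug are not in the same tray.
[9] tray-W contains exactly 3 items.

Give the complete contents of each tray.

tray-W = {gasket, lens, plug}; tray-Y = {cable, o-ring, urn}; tray-Red = {quill}

From (6): o-ring ∉ tray-Red.
Suppose plug ∉ tray-W: no assignment then satisfies all the clues, so plug ∈ tray-W.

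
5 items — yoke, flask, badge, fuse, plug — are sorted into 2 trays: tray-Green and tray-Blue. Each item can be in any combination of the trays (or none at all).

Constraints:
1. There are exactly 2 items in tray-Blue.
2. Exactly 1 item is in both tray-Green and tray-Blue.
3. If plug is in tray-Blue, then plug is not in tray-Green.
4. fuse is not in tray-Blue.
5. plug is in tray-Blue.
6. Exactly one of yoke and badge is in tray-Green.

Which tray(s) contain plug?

From (4): fuse ∉ tray-Blue.
From (5): plug ∈ tray-Blue.
(3): plug ∉ tray-Green.

plug: tray-Blue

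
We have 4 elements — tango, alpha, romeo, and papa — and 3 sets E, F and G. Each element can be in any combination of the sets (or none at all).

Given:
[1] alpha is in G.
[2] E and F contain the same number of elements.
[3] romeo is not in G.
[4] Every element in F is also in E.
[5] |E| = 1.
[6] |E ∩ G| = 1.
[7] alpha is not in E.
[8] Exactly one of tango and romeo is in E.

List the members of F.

F = {tango}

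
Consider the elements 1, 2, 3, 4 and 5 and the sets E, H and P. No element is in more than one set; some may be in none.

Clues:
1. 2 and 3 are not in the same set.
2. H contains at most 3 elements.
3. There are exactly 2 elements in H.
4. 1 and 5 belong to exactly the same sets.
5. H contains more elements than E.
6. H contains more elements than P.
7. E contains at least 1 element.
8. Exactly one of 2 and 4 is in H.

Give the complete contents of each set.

E = {2}; H = {3, 4}; P = {}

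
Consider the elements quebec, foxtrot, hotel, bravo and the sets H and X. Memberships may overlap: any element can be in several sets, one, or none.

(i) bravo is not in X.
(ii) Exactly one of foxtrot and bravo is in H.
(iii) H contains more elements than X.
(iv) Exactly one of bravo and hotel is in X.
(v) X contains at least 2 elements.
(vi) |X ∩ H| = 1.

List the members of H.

From (i): bravo ∉ X.
(iv) (exactly one): hotel ∈ X.
Suppose quebec ∉ H: no assignment then satisfies all the clues, so quebec ∈ H.

H = {bravo, hotel, quebec}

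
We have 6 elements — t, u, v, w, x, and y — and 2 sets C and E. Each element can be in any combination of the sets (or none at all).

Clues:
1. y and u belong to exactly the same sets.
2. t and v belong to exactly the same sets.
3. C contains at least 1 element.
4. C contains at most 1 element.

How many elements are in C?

1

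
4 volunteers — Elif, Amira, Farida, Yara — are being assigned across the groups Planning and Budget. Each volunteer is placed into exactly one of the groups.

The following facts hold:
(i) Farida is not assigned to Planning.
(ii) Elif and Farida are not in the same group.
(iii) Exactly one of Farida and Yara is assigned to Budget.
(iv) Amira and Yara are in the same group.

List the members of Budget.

Budget = {Farida}

From (i): Farida ∉ Planning.
Only one group left: Farida ∈ Budget.
(ii): Elif ∉ Budget.
(iii) (exactly one): Yara ∉ Budget.
(iv): Amira matches Yara: Amira ∉ Budget.
Only one group left: Elif ∈ Planning.
Only one group left: Amira ∈ Planning.
Only one group left: Yara ∈ Planning.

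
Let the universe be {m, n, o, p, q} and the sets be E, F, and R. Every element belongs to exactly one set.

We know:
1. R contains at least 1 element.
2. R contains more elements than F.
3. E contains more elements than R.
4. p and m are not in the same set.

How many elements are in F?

0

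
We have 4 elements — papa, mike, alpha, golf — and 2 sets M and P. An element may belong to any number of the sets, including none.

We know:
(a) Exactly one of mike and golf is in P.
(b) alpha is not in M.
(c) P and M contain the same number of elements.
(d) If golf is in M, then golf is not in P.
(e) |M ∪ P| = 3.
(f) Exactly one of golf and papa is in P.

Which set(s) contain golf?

golf: M

From (b): alpha ∉ M.
Suppose golf ∉ M: no assignment then satisfies all the clues, so golf ∈ M.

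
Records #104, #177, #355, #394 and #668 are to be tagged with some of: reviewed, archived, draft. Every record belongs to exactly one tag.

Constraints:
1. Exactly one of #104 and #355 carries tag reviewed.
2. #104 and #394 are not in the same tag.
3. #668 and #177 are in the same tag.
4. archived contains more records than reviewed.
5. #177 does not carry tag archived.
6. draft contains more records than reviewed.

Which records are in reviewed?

reviewed = {#104}

From (5): #177 ∉ archived.
(3): #668 matches #177: #668 ∉ archived.
Suppose #104 ∉ reviewed: no assignment then satisfies all the clues, so #104 ∈ reviewed.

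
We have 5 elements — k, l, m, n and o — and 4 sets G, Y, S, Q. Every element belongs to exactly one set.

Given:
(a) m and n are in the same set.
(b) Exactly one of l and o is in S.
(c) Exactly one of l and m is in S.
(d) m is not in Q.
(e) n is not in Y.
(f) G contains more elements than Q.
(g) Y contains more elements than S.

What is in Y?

Y = {k, o}

From (d): m ∉ Q.
From (e): n ∉ Y.
(a): m matches n: m ∉ Y.
(a): n matches m: n ∉ Q.
Suppose k ∉ Y: no assignment then satisfies all the clues, so k ∈ Y.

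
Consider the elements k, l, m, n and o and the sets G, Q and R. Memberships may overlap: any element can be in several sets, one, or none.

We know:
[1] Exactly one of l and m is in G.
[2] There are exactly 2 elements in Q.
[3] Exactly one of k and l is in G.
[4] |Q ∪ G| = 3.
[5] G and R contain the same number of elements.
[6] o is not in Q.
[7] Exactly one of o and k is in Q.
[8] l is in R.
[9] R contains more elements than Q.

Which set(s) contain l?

l: R

From (6): o ∉ Q.
From (8): l ∈ R.
(7) (exactly one): k ∈ Q.
Suppose l ∈ G: no assignment then satisfies all the clues, so l ∉ G.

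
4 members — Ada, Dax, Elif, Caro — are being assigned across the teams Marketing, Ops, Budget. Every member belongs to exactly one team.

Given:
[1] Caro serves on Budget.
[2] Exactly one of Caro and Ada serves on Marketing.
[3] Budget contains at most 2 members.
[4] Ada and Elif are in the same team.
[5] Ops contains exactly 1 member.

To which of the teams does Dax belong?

Dax: Ops

From (1): Caro ∈ Budget.
(2) (exactly one): Ada ∈ Marketing.
(4): Elif matches Ada: Elif ∈ Marketing.
(5): only 1 candidates remain for Ops, so all are in.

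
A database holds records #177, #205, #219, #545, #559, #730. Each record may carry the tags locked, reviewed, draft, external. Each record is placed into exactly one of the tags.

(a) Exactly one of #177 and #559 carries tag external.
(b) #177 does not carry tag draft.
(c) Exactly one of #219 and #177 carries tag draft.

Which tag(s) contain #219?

From (b): #177 ∉ draft.
(c) (exactly one): #219 ∈ draft.

#219: draft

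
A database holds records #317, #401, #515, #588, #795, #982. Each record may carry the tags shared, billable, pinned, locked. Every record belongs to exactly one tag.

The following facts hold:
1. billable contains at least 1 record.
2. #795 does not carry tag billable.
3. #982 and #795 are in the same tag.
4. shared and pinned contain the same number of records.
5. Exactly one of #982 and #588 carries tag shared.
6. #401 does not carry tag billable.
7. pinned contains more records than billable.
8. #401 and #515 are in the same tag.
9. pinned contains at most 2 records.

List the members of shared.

shared = {#795, #982}

From (2): #795 ∉ billable.
From (6): #401 ∉ billable.
(3): #982 matches #795: #982 ∉ billable.
(8): #515 matches #401: #515 ∉ billable.
Suppose #317 ∈ shared: no assignment then satisfies all the clues, so #317 ∉ shared.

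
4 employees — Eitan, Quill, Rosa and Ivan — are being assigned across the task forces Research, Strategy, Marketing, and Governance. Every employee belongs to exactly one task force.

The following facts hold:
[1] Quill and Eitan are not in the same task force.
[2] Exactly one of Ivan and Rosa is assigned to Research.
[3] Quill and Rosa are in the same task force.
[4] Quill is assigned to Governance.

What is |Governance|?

2

From (4): Quill ∈ Governance.
(1): Eitan ∉ Governance.
(3): Rosa matches Quill: Rosa ∉ Research.
(3): Rosa matches Quill: Rosa ∉ Strategy.
(3): Rosa matches Quill: Rosa ∉ Marketing.
(3): Rosa matches Quill: Rosa ∈ Governance.
(2) (exactly one): Ivan ∈ Research.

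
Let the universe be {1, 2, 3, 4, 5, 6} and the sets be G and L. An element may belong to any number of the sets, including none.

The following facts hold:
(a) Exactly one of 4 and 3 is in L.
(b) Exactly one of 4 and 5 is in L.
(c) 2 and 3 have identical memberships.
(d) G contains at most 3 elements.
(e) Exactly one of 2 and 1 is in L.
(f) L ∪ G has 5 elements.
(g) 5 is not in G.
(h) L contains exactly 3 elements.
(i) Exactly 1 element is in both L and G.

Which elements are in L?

L = {1, 4, 6}

From (g): 5 ∉ G.
Suppose 1 ∉ L: no assignment then satisfies all the clues, so 1 ∈ L.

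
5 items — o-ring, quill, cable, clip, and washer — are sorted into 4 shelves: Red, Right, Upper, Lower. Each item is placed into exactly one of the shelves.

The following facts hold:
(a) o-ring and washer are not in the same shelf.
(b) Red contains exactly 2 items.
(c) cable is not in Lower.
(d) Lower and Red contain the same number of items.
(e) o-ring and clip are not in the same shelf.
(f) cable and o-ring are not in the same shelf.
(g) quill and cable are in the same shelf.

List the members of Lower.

Lower = {clip, washer}

From (c): cable ∉ Lower.
(g): quill matches cable: quill ∉ Lower.
Suppose o-ring ∈ Lower: no assignment then satisfies all the clues, so o-ring ∉ Lower.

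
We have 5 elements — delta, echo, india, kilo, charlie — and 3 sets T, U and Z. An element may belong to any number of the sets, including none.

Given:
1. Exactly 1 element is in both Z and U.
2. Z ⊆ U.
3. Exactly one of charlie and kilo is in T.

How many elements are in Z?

1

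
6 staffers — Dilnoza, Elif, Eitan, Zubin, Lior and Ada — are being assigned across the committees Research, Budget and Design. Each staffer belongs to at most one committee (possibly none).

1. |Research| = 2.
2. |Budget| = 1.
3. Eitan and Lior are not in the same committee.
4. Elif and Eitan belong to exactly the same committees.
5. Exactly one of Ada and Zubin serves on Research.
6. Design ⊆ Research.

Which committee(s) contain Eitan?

Eitan: none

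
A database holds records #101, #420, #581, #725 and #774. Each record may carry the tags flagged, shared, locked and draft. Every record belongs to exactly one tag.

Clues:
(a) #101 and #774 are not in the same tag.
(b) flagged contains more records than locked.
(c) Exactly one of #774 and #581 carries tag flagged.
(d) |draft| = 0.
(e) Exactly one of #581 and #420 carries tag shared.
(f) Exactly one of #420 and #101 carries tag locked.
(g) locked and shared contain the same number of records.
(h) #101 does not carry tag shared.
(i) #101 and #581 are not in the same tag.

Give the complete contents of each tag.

flagged = {#420, #725, #774}; shared = {#581}; locked = {#101}; draft = {}

From (h): #101 ∉ shared.
(d): draft already has 0, so the rest are out.
Suppose #101 ∈ flagged: no assignment then satisfies all the clues, so #101 ∉ flagged.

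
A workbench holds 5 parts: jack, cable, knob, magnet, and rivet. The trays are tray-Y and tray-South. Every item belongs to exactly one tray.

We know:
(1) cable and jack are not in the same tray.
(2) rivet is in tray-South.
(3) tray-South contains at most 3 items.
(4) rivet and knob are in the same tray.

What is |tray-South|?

3

From (2): rivet ∈ tray-South.
(4): knob matches rivet: knob ∉ tray-Y.
(4): knob matches rivet: knob ∈ tray-South.
Suppose magnet ∉ tray-Y: no assignment then satisfies all the clues, so magnet ∈ tray-Y.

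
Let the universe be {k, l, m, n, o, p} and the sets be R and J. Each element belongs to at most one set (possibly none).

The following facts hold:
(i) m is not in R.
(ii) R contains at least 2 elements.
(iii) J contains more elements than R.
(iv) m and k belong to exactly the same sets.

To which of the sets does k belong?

From (i): m ∉ R.
(iv): k matches m: k ∉ R.
Suppose k ∉ J: no assignment then satisfies all the clues, so k ∈ J.

k: J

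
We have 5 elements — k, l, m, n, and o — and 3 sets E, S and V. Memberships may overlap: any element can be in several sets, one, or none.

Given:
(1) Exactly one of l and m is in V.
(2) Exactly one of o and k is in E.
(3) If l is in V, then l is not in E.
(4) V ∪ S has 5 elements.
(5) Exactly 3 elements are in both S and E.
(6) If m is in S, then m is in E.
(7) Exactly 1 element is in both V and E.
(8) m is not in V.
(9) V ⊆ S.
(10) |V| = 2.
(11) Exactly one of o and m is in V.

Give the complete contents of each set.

E = {m, n, o}; S = {k, l, m, n, o}; V = {l, o}

From (8): m ∉ V.
(1) (exactly one): l ∈ V.
(3): l ∉ E.
(9) with l ∈ V: l ∈ S.
(11) (exactly one): o ∈ V.
(9) with o ∈ V: o ∈ S.
(10): V already has 2, so the rest are out.
Suppose k ∈ E: no assignment then satisfies all the clues, so k ∉ E.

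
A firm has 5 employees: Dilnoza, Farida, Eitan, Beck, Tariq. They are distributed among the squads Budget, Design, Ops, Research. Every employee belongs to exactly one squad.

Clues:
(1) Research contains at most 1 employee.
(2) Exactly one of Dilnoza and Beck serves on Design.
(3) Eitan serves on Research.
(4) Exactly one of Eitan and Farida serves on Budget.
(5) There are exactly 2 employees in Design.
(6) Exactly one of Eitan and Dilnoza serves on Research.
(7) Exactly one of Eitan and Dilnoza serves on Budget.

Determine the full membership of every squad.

Budget = {Dilnoza, Farida}; Design = {Beck, Tariq}; Ops = {}; Research = {Eitan}

From (3): Eitan ∈ Research.
(1): Research already has 1, so the rest are out.
(4) (exactly one): Farida ∈ Budget.
(7) (exactly one): Dilnoza ∈ Budget.
(2) (exactly one): Beck ∈ Design.
(5): only 2 candidates remain for Design, so all are in.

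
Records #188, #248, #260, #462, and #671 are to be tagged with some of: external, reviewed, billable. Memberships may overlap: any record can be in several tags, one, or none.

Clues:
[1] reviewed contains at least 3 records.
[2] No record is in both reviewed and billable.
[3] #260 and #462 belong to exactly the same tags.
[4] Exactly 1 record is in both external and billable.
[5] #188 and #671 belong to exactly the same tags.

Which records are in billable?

billable = {#248}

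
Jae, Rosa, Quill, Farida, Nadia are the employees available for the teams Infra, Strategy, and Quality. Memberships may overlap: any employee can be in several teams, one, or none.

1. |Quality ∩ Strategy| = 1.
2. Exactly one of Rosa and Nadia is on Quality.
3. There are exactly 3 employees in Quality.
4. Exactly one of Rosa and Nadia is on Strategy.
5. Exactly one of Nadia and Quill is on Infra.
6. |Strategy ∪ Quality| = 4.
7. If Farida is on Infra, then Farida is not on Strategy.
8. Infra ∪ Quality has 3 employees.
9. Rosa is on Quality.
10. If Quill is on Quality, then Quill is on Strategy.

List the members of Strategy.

Strategy = {Nadia, Quill}

From (9): Rosa ∈ Quality.
(2) (exactly one): Nadia ∉ Quality.
Suppose Jae ∈ Strategy: no assignment then satisfies all the clues, so Jae ∉ Strategy.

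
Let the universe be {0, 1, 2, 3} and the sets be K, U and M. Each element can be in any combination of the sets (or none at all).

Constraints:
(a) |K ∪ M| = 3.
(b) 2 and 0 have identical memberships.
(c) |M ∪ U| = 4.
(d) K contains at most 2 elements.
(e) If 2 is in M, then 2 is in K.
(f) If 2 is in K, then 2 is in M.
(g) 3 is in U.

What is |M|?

From (g): 3 ∈ U.
Suppose 0 ∉ K: no assignment then satisfies all the clues, so 0 ∈ K.

3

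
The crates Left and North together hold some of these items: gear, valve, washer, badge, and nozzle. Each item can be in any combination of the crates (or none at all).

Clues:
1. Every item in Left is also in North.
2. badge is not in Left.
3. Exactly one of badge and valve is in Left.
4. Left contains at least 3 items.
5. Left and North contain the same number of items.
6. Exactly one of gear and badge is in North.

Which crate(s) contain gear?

gear: Left, North

From (2): badge ∉ Left.
(3) (exactly one): valve ∈ Left.
(1) with valve ∈ Left: valve ∈ North.
Suppose gear ∉ Left: no assignment then satisfies all the clues, so gear ∈ Left.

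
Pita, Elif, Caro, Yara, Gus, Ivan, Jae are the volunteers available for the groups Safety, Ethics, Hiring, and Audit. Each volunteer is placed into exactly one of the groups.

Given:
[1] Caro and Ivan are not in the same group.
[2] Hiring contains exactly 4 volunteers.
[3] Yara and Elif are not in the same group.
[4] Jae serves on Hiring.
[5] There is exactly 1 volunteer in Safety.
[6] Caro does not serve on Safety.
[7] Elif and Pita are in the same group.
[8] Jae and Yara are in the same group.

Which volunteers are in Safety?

Safety = {Ivan}

From (4): Jae ∈ Hiring.
From (6): Caro ∉ Safety.
(8): Yara matches Jae: Yara ∉ Safety.
(8): Yara matches Jae: Yara ∉ Ethics.
(8): Yara matches Jae: Yara ∈ Hiring.
(3): Elif ∉ Hiring.
(7): Pita matches Elif: Pita ∉ Hiring.
Suppose Pita ∈ Safety: no assignment then satisfies all the clues, so Pita ∉ Safety.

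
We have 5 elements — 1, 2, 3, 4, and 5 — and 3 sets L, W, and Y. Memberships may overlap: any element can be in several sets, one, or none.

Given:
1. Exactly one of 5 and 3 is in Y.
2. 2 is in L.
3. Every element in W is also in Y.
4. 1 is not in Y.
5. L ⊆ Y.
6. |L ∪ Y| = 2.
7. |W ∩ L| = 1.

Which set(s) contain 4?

4: none

From (2): 2 ∈ L.
From (4): 1 ∉ Y.
(3) contrapositive: 1 ∉ W.
(5) contrapositive: 1 ∉ L.
(5) with 2 ∈ L: 2 ∈ Y.
Suppose 4 ∈ L: no assignment then satisfies all the clues, so 4 ∉ L.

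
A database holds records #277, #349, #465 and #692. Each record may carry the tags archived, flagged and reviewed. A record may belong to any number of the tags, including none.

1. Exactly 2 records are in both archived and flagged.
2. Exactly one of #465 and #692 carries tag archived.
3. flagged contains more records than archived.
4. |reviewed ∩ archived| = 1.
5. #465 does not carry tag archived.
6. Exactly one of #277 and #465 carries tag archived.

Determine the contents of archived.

From (5): #465 ∉ archived.
(2) (exactly one): #692 ∈ archived.
(6) (exactly one): #277 ∈ archived.
Suppose #349 ∈ archived: no assignment then satisfies all the clues, so #349 ∉ archived.

archived = {#277, #692}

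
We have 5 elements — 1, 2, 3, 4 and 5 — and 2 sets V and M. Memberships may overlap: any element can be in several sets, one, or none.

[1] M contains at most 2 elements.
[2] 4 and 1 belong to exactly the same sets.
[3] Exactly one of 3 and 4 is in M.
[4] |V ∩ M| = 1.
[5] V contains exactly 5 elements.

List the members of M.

M = {3}

(5): only 5 candidates remain for V, so all are in.
Suppose 1 ∈ M: no assignment then satisfies all the clues, so 1 ∉ M.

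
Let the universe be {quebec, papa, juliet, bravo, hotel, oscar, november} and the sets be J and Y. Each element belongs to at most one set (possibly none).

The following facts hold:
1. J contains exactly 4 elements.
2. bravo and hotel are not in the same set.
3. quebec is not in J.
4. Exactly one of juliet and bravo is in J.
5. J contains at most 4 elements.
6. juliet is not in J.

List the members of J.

From (3): quebec ∉ J.
From (6): juliet ∉ J.
(4) (exactly one): bravo ∈ J.
(2): hotel ∉ J.
(1): only 4 candidates remain for J, so all are in.

J = {bravo, november, oscar, papa}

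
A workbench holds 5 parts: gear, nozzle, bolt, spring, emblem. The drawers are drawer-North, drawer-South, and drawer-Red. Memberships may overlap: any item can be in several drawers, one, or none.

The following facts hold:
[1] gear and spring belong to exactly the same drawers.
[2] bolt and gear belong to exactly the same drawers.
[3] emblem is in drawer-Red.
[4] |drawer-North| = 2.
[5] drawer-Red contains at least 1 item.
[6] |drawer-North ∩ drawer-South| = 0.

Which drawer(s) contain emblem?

emblem: drawer-North, drawer-Red

From (3): emblem ∈ drawer-Red.
Suppose emblem ∉ drawer-North: no assignment then satisfies all the clues, so emblem ∈ drawer-North.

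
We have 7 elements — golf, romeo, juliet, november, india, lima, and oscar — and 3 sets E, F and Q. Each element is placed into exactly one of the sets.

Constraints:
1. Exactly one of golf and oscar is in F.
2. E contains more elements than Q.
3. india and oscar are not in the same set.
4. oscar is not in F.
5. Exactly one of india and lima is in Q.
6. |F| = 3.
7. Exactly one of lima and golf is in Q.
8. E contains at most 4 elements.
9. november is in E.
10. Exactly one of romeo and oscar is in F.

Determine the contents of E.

E = {juliet, november, oscar}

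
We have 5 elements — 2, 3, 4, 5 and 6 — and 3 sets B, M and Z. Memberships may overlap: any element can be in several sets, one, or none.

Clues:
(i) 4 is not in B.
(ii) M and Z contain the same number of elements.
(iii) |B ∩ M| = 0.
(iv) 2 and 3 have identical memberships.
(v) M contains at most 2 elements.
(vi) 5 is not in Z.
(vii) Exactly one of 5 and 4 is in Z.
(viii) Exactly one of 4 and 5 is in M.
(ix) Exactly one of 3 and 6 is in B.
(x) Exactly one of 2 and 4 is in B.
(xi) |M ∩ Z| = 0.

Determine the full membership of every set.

B = {2, 3}; M = {5}; Z = {4}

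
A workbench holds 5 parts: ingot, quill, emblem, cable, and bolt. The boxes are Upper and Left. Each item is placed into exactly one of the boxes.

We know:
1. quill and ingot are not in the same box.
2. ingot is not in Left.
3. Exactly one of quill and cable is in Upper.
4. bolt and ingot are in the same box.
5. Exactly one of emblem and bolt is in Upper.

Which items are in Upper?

Upper = {bolt, cable, ingot}

From (2): ingot ∉ Left.
(4): bolt matches ingot: bolt ∉ Left.
Only one box left: ingot ∈ Upper.
Only one box left: bolt ∈ Upper.
(1): quill ∉ Upper.
(3) (exactly one): cable ∈ Upper.
(5) (exactly one): emblem ∉ Upper.
Only one box left: quill ∈ Left.
Only one box left: emblem ∈ Left.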